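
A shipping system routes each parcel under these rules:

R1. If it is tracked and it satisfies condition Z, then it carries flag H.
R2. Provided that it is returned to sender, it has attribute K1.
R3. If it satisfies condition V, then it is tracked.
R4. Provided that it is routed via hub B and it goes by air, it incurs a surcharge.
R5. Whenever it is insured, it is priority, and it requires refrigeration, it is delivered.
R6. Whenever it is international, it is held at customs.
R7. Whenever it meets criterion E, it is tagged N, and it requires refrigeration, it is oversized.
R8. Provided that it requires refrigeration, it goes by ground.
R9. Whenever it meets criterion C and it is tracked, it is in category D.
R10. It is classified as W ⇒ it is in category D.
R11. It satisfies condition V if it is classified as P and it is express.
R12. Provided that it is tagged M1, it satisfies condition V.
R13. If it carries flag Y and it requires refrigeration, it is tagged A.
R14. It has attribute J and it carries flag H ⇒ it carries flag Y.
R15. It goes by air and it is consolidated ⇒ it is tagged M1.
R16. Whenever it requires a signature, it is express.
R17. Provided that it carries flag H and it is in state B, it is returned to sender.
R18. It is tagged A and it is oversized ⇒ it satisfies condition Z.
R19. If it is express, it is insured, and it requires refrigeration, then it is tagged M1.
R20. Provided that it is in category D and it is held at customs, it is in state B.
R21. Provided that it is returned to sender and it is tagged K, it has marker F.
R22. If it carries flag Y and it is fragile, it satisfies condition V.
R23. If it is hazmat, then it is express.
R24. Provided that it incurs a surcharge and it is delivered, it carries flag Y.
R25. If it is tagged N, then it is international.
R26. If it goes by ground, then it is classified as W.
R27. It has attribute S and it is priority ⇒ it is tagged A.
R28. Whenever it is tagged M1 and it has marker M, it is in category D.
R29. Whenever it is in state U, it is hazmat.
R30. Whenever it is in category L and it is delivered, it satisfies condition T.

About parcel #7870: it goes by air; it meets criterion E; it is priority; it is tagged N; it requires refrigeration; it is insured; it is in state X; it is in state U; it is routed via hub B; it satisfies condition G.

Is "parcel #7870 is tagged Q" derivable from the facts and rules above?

No

Forward chaining from the given facts derives: incurs a surcharge, is delivered, is oversized, goes by ground, carries flag Y, is international, is classified as W, is hazmat, is held at customs, is in category D, is tagged A, satisfies condition Z, is in state B, is express, is tagged M1, satisfies condition V, is tracked, carries flag H, is returned to sender, has attribute K1.
No rule has "it is tagged Q" as its conclusion, and it is not among the given facts.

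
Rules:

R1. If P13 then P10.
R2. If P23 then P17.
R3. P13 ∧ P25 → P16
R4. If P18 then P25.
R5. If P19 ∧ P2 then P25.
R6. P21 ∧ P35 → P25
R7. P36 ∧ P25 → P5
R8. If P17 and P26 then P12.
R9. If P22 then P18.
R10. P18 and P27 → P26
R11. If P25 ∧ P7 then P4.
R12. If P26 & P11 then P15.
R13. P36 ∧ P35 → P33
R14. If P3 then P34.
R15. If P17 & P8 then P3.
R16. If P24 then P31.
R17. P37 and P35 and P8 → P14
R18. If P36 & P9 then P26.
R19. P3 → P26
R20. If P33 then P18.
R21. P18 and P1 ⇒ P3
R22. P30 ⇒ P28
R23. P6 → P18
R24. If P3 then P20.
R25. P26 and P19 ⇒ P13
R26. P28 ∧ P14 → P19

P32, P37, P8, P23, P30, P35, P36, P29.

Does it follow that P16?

Yes

P17  (by R2: P23)
P33  (by R13: P36, P35)
P3  (by R15: P17, P8)
P14  (by R17: P37, P35, P8)
P26  (by R19: P3)
P18  (by R20: P33)
P28  (by R22: P30)
P19  (by R26: P28, P14)
P25  (by R4: P18)
P13  (by R25: P26, P19)
P16  (by R3: P13, P25)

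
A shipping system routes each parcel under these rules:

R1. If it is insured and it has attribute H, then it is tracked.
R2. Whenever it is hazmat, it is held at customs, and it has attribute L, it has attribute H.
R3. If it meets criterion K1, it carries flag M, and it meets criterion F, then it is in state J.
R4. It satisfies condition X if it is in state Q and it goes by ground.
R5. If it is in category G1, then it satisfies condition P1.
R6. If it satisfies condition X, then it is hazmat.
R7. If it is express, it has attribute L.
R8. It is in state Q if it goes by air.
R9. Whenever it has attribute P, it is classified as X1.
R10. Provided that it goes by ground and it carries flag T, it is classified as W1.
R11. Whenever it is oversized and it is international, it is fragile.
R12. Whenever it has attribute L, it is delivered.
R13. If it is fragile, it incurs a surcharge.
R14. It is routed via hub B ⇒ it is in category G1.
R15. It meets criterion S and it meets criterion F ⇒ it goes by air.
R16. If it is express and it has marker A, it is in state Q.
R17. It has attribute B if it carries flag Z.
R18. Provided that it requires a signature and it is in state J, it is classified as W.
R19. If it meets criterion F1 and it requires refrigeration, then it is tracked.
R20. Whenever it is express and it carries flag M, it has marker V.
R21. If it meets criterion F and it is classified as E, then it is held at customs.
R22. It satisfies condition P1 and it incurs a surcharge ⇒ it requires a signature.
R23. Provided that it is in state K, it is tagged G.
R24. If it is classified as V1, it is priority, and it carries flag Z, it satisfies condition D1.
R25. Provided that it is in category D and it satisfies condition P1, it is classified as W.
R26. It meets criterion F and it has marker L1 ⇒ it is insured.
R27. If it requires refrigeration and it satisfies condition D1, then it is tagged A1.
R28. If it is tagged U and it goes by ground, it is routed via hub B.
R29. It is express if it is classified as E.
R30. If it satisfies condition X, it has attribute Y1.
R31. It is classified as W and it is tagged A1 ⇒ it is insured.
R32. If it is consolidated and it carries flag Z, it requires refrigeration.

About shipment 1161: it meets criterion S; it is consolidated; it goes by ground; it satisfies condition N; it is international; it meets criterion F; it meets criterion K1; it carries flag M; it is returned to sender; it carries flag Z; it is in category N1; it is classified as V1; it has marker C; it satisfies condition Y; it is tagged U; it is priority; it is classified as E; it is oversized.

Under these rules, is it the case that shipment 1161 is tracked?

By R3 (it meets criterion K1, it carries flag M, it meets criterion F): it is in state J.
By R11 (it is oversized, it is international): it is fragile.
By R13 (it is fragile): it incurs a surcharge.
By R15 (it meets criterion S, it meets criterion F): it goes by air.
By R21 (it meets criterion F, it is classified as E): it is held at customs.
By R24 (it is classified as V1, it is priority, it carries flag Z): it satisfies condition D1.
By R28 (it is tagged U, it goes by ground): it is routed via hub B.
By R29 (it is classified as E): it is express.
By R32 (it is consolidated, it carries flag Z): it requires refrigeration.
By R7 (it is express): it has attribute L.
By R8 (it goes by air): it is in state Q.
By R14 (it is routed via hub B): it is in category G1.
By R27 (it requires refrigeration, it satisfies condition D1): it is tagged A1.
By R4 (it is in state Q, it goes by ground): it satisfies condition X.
By R5 (it is in category G1): it satisfies condition P1.
By R6 (it satisfies condition X): it is hazmat.
By R22 (it satisfies condition P1, it incurs a surcharge): it requires a signature.
By R2 (it is hazmat, it is held at customs, it has attribute L): it has attribute H.
By R18 (it requires a signature, it is in state J): it is classified as W.
By R31 (it is classified as W, it is tagged A1): it is insured.
By R1 (it is insured, it has attribute H): it is tracked.

Yes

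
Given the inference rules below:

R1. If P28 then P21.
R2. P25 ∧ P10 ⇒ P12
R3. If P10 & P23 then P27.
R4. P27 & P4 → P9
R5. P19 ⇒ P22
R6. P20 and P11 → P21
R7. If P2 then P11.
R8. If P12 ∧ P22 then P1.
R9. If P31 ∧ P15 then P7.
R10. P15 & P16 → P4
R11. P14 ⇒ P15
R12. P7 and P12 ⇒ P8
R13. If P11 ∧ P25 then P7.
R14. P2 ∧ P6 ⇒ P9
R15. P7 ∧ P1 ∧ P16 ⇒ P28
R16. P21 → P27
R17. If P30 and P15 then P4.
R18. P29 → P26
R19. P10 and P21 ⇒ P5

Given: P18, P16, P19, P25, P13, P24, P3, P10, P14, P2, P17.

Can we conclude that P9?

P12  (by R2: P25, P10)
P22  (by R5: P19)
P11  (by R7: P2)
P1  (by R8: P12, P22)
P15  (by R11: P14)
P7  (by R13: P11, P25)
P28  (by R15: P7, P1, P16)
P21  (by R1: P28)
P4  (by R10: P15, P16)
P27  (by R16: P21)
P9  (by R4: P27, P4)

Yes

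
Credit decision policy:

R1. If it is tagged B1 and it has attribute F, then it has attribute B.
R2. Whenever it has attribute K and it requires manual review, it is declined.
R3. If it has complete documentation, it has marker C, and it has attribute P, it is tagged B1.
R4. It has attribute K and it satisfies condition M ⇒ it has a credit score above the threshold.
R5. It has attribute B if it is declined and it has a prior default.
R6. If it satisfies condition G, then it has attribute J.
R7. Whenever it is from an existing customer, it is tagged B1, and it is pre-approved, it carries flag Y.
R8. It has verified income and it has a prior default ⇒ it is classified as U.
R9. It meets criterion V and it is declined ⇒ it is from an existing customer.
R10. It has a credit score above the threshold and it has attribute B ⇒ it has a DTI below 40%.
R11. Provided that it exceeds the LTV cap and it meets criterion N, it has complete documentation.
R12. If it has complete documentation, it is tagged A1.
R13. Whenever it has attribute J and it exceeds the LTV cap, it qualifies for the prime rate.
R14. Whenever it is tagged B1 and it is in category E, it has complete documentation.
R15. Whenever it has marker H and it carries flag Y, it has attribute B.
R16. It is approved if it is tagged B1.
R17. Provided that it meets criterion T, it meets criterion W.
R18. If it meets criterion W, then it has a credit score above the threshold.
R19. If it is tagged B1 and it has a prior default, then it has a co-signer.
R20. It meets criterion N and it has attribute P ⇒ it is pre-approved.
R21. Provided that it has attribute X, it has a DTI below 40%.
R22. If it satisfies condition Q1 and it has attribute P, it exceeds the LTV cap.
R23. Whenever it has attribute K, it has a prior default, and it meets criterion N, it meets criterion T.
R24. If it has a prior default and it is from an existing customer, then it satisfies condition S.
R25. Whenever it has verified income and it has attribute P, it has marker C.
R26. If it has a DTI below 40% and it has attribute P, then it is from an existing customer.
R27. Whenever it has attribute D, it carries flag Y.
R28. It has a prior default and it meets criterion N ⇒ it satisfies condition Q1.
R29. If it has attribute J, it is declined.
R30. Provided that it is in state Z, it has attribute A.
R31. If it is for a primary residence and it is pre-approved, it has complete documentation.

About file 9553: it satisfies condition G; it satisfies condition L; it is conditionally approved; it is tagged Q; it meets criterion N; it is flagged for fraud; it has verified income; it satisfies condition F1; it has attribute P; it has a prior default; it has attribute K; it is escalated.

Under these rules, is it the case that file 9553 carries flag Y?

By R6 (it satisfies condition G): it has attribute J.
By R20 (it meets criterion N, it has attribute P): it is pre-approved.
By R23 (it has attribute K, it has a prior default, it meets criterion N): it meets criterion T.
By R25 (it has verified income, it has attribute P): it has marker C.
By R28 (it has a prior default, it meets criterion N): it satisfies condition Q1.
By R29 (it has attribute J): it is declined.
By R5 (it is declined, it has a prior default): it has attribute B.
By R17 (it meets criterion T): it meets criterion W.
By R18 (it meets criterion W): it has a credit score above the threshold.
By R22 (it satisfies condition Q1, it has attribute P): it exceeds the LTV cap.
By R10 (it has a credit score above the threshold, it has attribute B): it has a DTI below 40%.
By R11 (it exceeds the LTV cap, it meets criterion N): it has complete documentation.
By R26 (it has a DTI below 40%, it has attribute P): it is from an existing customer.
By R3 (it has complete documentation, it has marker C, it has attribute P): it is tagged B1.
By R7 (it is from an existing customer, it is tagged B1, it is pre-approved): it carries flag Y.

Yes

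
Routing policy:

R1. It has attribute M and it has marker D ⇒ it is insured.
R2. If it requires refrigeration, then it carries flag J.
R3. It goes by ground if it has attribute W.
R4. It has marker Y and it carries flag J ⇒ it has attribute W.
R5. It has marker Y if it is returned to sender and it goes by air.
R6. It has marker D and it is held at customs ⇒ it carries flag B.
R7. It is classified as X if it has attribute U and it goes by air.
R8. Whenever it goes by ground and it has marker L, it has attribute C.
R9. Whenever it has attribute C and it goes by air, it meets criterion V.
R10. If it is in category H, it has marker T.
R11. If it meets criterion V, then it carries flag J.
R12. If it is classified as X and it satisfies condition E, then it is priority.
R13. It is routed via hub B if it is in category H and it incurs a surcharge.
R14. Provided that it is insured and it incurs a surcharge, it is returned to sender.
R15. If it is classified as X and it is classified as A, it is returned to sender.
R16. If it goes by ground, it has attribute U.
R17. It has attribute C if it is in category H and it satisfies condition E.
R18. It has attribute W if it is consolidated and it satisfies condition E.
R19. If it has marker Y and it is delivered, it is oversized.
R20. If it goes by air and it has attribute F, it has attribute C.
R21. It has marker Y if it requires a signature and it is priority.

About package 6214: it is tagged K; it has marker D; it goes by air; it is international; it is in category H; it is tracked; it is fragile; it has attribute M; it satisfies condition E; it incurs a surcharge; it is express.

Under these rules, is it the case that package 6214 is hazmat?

Forward chaining from the given facts derives: is insured, has marker T, is routed via hub B, is returned to sender, has attribute C, has marker Y, meets criterion V, carries flag J, has attribute W, goes by ground, has attribute U, is classified as X, is priority.
No rule has "it is hazmat" as its conclusion, and it is not among the given facts.

No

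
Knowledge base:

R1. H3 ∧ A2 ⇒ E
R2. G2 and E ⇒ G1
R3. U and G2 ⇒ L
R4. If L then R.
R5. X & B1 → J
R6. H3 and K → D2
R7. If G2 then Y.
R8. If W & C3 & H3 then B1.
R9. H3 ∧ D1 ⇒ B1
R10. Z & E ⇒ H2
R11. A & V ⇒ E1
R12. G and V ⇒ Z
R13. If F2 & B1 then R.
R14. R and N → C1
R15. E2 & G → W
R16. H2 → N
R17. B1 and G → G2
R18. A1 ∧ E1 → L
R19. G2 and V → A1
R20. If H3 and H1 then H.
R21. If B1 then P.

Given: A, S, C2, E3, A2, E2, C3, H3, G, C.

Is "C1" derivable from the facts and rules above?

Forward chaining from the given facts derives: E, W, B1, G2, P, G1, Y.
The only rule concluding C1 is R14, which needs R; that is never established.

No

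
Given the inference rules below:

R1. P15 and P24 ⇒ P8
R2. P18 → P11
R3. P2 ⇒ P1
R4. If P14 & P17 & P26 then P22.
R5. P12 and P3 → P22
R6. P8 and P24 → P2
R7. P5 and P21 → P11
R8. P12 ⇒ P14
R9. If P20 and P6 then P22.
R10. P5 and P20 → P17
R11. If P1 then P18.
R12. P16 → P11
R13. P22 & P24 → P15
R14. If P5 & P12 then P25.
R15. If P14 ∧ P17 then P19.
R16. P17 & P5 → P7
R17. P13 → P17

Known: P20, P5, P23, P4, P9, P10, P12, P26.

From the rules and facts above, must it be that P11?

Forward chaining from the given facts derives: P14, P17, P25, P19, P7, P22.
Rules concluding P11: R2 needs P18; R7 needs P21; R12 needs P16 — none of these are established.

No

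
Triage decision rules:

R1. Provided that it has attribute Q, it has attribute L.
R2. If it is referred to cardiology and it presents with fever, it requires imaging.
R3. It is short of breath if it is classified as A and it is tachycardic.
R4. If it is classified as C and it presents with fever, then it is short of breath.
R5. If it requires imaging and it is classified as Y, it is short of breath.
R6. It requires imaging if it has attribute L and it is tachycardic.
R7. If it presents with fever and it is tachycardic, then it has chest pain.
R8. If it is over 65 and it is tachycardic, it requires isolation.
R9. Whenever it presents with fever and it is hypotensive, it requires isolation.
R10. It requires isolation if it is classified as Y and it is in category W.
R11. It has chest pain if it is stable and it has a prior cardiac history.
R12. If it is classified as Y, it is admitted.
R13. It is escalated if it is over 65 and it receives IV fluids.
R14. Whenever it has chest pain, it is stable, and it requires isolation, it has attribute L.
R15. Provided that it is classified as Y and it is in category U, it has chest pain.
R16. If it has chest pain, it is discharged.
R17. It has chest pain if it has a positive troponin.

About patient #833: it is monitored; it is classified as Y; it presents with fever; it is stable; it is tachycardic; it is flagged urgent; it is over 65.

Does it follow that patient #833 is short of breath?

Yes

By R7 (it presents with fever, it is tachycardic): it has chest pain.
By R8 (it is over 65, it is tachycardic): it requires isolation.
By R14 (it has chest pain, it is stable, it requires isolation): it has attribute L.
By R6 (it has attribute L, it is tachycardic): it requires imaging.
By R5 (it requires imaging, it is classified as Y): it is short of breath.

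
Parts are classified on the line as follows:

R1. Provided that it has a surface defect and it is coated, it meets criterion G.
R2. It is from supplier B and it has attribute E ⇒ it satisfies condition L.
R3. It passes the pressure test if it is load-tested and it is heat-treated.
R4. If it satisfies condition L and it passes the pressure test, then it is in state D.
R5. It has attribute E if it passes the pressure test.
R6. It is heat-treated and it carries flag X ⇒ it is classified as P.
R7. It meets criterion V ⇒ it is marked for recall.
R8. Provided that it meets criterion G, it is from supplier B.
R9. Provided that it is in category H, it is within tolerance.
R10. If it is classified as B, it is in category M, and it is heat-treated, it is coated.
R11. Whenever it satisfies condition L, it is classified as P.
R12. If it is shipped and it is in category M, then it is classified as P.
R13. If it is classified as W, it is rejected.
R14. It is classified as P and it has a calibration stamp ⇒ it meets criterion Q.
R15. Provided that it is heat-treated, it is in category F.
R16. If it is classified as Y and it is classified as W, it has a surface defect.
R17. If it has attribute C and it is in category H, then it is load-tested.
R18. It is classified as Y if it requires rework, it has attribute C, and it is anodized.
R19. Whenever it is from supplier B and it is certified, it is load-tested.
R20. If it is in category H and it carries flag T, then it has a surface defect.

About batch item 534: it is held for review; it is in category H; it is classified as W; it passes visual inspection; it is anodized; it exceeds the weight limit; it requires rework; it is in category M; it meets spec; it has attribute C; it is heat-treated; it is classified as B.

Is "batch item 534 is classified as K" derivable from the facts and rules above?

No

Forward chaining from the given facts derives: is within tolerance, is coated, is rejected, is in category F, is load-tested, is classified as Y, passes the pressure test, has attribute E, has a surface defect, meets criterion G, is from supplier B, satisfies condition L, is in state D, is classified as P.
No rule has "it is classified as K" as its conclusion, and it is not among the given facts.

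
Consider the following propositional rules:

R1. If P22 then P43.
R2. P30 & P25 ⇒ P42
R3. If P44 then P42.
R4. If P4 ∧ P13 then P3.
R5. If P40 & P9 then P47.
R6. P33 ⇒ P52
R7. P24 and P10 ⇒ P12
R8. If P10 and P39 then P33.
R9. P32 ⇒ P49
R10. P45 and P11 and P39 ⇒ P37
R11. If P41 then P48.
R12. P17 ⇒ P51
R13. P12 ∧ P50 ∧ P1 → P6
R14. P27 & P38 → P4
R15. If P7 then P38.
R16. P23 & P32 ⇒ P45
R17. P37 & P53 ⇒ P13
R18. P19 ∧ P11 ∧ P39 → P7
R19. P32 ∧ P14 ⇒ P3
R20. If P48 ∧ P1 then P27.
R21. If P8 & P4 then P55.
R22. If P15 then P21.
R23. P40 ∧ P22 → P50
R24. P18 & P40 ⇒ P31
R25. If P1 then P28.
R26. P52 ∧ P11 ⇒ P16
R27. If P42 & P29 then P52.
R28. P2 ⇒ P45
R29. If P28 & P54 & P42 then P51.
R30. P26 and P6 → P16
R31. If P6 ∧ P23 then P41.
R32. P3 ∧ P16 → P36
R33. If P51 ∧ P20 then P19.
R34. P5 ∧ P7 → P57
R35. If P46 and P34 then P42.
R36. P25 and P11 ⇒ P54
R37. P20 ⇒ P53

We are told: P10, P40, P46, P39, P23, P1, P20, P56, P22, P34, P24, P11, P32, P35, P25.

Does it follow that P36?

Yes

P12  (by R7: P24, P10)
P33  (by R8: P10, P39)
P45  (by R16: P23, P32)
P50  (by R23: P40, P22)
P28  (by R25: P1)
P42  (by R35: P46, P34)
P54  (by R36: P25, P11)
P53  (by R37: P20)
P52  (by R6: P33)
P37  (by R10: P45, P11, P39)
P6  (by R13: P12, P50, P1)
P13  (by R17: P37, P53)
P16  (by R26: P52, P11)
P51  (by R29: P28, P54, P42)
P41  (by R31: P6, P23)
P19  (by R33: P51, P20)
P48  (by R11: P41)
P7  (by R18: P19, P11, P39)
P27  (by R20: P48, P1)
P38  (by R15: P7)
P4  (by R14: P27, P38)
P3  (by R4: P4, P13)
P36  (by R32: P3, P16)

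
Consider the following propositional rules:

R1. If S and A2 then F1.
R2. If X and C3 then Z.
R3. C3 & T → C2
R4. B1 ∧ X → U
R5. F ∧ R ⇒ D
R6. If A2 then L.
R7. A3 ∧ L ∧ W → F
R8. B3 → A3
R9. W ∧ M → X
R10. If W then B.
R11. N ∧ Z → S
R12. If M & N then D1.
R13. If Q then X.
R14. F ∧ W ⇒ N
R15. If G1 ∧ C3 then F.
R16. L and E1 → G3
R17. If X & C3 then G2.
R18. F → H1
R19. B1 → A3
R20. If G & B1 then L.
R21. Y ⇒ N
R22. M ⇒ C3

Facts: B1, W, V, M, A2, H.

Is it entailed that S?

L  (by R6: A2)
X  (by R9: W, M)
A3  (by R19: B1)
C3  (by R22: M)
Z  (by R2: X, C3)
F  (by R7: A3, L, W)
N  (by R14: F, W)
S  (by R11: N, Z)

Yes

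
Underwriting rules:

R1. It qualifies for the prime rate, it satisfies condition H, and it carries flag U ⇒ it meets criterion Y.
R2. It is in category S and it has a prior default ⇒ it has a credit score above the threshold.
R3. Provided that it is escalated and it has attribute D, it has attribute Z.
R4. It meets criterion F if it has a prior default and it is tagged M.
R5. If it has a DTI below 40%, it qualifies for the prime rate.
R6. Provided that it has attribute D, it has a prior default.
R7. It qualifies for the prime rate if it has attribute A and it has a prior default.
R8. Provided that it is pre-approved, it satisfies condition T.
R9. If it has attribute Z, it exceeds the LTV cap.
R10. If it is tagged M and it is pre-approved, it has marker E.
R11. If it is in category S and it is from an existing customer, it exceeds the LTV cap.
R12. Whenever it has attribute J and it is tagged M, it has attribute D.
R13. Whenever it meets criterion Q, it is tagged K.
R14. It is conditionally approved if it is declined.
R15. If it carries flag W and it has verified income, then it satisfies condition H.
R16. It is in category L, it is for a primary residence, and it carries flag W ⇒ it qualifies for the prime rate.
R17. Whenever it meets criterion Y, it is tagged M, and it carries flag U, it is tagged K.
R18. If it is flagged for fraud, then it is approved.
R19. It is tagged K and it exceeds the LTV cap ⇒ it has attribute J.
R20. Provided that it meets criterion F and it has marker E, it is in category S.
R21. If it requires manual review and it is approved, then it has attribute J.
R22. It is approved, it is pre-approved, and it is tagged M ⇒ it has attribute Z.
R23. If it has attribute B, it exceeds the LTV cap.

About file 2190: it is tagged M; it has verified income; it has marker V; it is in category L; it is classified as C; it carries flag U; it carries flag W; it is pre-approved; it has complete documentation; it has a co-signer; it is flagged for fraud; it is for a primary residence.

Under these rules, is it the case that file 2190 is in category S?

Yes

By R10 (it is tagged M, it is pre-approved): it has marker E.
By R15 (it carries flag W, it has verified income): it satisfies condition H.
By R16 (it is in category L, it is for a primary residence, it carries flag W): it qualifies for the prime rate.
By R18 (it is flagged for fraud): it is approved.
By R22 (it is approved, it is pre-approved, it is tagged M): it has attribute Z.
By R1 (it qualifies for the prime rate, it satisfies condition H, it carries flag U): it meets criterion Y.
By R9 (it has attribute Z): it exceeds the LTV cap.
By R17 (it meets criterion Y, it is tagged M, it carries flag U): it is tagged K.
By R19 (it is tagged K, it exceeds the LTV cap): it has attribute J.
By R12 (it has attribute J, it is tagged M): it has attribute D.
By R6 (it has attribute D): it has a prior default.
By R4 (it has a prior default, it is tagged M): it meets criterion F.
By R20 (it meets criterion F, it has marker E): it is in category S.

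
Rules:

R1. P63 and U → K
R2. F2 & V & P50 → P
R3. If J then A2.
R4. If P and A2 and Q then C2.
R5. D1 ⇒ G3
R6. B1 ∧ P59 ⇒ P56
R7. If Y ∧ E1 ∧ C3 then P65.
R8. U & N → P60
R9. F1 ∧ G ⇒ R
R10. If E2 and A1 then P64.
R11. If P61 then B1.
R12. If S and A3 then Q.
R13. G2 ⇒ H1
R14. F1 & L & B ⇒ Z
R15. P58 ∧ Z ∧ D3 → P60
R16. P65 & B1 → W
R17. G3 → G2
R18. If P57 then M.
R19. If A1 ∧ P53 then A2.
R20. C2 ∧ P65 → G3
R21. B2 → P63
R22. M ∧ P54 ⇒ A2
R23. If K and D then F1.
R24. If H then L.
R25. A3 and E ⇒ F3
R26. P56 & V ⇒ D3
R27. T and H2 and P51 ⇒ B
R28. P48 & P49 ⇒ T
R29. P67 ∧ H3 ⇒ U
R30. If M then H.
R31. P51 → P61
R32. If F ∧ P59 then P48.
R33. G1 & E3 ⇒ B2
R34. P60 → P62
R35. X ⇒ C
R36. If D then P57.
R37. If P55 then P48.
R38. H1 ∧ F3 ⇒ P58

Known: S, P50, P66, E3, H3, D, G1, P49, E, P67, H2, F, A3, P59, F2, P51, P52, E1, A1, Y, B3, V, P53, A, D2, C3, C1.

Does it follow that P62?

P  (by R2: F2, V, P50)
P65  (by R7: Y, E1, C3)
Q  (by R12: S, A3)
A2  (by R19: A1, P53)
F3  (by R25: A3, E)
U  (by R29: P67, H3)
P61  (by R31: P51)
P48  (by R32: F, P59)
B2  (by R33: G1, E3)
P57  (by R36: D)
C2  (by R4: P, A2, Q)
B1  (by R11: P61)
M  (by R18: P57)
G3  (by R20: C2, P65)
P63  (by R21: B2)
T  (by R28: P48, P49)
H  (by R30: M)
K  (by R1: P63, U)
P56  (by R6: B1, P59)
G2  (by R17: G3)
F1  (by R23: K, D)
L  (by R24: H)
D3  (by R26: P56, V)
B  (by R27: T, H2, P51)
H1  (by R13: G2)
Z  (by R14: F1, L, B)
P58  (by R38: H1, F3)
P60  (by R15: P58, Z, D3)
P62  (by R34: P60)

Yes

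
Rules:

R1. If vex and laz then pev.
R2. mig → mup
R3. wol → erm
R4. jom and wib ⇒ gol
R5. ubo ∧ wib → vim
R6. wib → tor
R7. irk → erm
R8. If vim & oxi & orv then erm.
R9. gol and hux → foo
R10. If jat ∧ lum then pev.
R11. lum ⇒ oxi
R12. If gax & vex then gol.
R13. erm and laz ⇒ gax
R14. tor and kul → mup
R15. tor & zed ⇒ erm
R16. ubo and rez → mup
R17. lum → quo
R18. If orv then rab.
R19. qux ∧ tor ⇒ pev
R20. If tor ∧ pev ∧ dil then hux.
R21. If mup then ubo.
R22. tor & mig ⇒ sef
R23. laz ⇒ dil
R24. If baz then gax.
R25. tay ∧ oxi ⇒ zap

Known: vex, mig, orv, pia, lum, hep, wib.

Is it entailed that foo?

Forward chaining from the given facts derives: mup, tor, oxi, quo, rab, ubo, sef, vim, erm.
The only rule concluding foo is R9, which needs gol; that is never established.

No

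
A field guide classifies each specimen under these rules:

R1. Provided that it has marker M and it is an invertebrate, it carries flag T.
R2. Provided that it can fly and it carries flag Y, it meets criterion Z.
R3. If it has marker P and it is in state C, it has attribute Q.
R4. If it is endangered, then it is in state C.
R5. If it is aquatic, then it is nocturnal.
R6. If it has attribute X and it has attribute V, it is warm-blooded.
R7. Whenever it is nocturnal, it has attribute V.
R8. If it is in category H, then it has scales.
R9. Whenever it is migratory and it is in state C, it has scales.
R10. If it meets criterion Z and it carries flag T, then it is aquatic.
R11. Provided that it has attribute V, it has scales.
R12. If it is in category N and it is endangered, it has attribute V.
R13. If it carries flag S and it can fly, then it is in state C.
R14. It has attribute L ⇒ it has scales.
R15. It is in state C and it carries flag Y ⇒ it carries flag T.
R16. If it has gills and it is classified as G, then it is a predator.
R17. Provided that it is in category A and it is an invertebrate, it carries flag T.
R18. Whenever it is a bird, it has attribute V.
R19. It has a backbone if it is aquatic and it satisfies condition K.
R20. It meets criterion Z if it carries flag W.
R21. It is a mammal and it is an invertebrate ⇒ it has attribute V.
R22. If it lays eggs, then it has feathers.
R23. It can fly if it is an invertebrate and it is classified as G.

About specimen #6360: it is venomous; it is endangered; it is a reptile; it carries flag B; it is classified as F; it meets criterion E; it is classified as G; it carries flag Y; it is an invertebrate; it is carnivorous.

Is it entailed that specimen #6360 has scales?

By R4 (it is endangered): it is in state C.
By R15 (it is in state C, it carries flag Y): it carries flag T.
By R23 (it is an invertebrate, it is classified as G): it can fly.
By R2 (it can fly, it carries flag Y): it meets criterion Z.
By R10 (it meets criterion Z, it carries flag T): it is aquatic.
By R5 (it is aquatic): it is nocturnal.
By R7 (it is nocturnal): it has attribute V.
By R11 (it has attribute V): it has scales.

Yes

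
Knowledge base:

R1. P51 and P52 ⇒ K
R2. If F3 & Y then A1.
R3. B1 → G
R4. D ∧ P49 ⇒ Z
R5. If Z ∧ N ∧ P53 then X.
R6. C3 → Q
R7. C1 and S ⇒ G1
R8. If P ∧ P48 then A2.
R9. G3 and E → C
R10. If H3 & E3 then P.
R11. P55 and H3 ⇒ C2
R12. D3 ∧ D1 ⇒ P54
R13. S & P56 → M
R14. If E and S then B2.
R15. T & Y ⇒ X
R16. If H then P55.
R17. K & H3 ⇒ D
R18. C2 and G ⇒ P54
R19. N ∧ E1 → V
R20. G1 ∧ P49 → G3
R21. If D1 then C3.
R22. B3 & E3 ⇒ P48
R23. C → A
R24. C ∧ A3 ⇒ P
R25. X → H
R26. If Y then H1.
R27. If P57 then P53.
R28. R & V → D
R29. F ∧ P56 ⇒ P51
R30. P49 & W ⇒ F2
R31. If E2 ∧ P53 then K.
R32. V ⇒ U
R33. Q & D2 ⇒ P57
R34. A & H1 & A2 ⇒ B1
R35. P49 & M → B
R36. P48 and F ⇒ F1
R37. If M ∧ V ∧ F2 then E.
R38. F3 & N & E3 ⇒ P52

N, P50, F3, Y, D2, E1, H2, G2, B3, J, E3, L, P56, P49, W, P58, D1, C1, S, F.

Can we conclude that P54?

Forward chaining from the given facts derives: A1, G1, M, V, G3, C3, P48, H1, P51, F2, U, B, F1, E, P52, K, Q, C, B2, A, P57, P53.
Rules concluding P54: R12 needs D3; R18 needs C2 — none of these are established.

No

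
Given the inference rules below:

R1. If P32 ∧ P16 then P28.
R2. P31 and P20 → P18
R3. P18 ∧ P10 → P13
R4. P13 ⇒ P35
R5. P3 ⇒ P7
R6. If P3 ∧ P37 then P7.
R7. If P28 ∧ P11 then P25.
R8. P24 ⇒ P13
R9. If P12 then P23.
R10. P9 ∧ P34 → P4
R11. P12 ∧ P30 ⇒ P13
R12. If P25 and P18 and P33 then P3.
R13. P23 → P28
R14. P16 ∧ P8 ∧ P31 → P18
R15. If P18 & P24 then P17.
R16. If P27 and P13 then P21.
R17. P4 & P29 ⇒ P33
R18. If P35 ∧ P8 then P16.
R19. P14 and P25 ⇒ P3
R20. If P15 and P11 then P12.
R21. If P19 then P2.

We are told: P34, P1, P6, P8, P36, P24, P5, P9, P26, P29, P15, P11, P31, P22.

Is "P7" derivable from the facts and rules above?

Yes

P13  (by R8: P24)
P4  (by R10: P9, P34)
P33  (by R17: P4, P29)
P12  (by R20: P15, P11)
P35  (by R4: P13)
P23  (by R9: P12)
P28  (by R13: P23)
P16  (by R18: P35, P8)
P25  (by R7: P28, P11)
P18  (by R14: P16, P8, P31)
P3  (by R12: P25, P18, P33)
P7  (by R5: P3)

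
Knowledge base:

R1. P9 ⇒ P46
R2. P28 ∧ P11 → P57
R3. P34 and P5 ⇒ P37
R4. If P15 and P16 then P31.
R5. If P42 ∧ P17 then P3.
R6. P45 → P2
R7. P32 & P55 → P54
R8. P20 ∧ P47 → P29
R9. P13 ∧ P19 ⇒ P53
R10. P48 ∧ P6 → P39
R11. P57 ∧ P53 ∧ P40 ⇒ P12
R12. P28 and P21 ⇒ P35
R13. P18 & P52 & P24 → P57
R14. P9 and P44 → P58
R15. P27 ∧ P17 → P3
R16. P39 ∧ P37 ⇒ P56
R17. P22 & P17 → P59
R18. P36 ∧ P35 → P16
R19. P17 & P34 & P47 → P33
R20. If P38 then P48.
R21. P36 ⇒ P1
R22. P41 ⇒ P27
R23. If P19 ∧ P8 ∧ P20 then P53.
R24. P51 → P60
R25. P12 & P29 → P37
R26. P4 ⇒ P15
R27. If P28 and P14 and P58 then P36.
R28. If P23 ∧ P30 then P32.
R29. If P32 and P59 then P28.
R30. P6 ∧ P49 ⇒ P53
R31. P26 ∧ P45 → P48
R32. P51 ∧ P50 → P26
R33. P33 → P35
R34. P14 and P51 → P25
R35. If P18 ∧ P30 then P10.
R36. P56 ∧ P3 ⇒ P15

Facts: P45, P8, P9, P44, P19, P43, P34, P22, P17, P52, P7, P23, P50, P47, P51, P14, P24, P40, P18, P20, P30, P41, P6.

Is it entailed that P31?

Yes

P29  (by R8: P20, P47)
P57  (by R13: P18, P52, P24)
P58  (by R14: P9, P44)
P59  (by R17: P22, P17)
P33  (by R19: P17, P34, P47)
P27  (by R22: P41)
P53  (by R23: P19, P8, P20)
P32  (by R28: P23, P30)
P28  (by R29: P32, P59)
P26  (by R32: P51, P50)
P35  (by R33: P33)
P12  (by R11: P57, P53, P40)
P3  (by R15: P27, P17)
P37  (by R25: P12, P29)
P36  (by R27: P28, P14, P58)
P48  (by R31: P26, P45)
P39  (by R10: P48, P6)
P56  (by R16: P39, P37)
P16  (by R18: P36, P35)
P15  (by R36: P56, P3)
P31  (by R4: P15, P16)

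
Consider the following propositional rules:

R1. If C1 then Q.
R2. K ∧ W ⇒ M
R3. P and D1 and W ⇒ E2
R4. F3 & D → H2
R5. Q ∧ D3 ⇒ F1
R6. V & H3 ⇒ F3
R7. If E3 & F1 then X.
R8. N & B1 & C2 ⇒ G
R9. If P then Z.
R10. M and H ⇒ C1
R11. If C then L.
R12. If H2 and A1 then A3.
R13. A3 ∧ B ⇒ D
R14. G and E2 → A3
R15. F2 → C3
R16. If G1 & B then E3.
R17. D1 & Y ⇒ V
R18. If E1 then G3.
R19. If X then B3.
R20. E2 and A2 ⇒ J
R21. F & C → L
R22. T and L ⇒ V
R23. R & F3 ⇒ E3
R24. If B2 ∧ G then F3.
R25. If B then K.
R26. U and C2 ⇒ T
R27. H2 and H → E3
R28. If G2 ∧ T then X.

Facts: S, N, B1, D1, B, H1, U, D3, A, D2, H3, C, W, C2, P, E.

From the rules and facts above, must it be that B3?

No

Forward chaining from the given facts derives: E2, G, Z, L, A3, K, T, M, D, V, F3, H2.
The only rule concluding B3 is R19, which needs X; that is never established.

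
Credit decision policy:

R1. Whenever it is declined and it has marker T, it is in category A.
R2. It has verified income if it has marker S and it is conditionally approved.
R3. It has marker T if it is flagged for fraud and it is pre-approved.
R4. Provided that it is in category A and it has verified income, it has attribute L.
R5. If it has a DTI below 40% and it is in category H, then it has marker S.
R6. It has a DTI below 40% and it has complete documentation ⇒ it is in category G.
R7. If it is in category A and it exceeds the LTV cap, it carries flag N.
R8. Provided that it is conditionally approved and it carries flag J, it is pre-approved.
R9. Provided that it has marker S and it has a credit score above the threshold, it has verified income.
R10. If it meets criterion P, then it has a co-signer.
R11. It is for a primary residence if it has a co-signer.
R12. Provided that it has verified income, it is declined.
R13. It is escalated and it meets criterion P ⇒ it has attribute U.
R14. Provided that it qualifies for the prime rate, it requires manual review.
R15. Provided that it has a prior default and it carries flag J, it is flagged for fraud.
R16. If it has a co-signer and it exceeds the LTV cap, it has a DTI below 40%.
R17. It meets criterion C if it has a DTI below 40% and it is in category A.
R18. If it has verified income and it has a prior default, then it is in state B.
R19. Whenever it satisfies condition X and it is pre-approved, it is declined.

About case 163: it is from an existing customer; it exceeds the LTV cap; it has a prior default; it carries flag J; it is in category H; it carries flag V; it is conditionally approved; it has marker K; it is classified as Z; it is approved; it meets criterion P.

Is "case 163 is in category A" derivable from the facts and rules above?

By R8 (it is conditionally approved, it carries flag J): it is pre-approved.
By R10 (it meets criterion P): it has a co-signer.
By R15 (it has a prior default, it carries flag J): it is flagged for fraud.
By R16 (it has a co-signer, it exceeds the LTV cap): it has a DTI below 40%.
By R3 (it is flagged for fraud, it is pre-approved): it has marker T.
By R5 (it has a DTI below 40%, it is in category H): it has marker S.
By R2 (it has marker S, it is conditionally approved): it has verified income.
By R12 (it has verified income): it is declined.
By R1 (it is declined, it has marker T): it is in category A.

Yes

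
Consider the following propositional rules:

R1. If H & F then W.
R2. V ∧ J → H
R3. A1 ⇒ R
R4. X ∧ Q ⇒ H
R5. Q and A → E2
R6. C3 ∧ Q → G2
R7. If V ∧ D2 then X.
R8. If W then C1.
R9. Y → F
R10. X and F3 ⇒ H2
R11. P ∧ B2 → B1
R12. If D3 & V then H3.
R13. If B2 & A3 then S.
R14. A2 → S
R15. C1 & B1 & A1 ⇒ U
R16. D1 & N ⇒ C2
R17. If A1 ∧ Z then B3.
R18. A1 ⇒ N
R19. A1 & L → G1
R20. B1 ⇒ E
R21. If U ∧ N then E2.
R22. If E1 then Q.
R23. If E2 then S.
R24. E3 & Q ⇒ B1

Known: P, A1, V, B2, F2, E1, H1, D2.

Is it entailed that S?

Forward chaining from the given facts derives: R, X, B1, N, E, Q, H.
Rules concluding S: R13 needs A3; R14 needs A2; R23 needs E2 — none of these are established.

No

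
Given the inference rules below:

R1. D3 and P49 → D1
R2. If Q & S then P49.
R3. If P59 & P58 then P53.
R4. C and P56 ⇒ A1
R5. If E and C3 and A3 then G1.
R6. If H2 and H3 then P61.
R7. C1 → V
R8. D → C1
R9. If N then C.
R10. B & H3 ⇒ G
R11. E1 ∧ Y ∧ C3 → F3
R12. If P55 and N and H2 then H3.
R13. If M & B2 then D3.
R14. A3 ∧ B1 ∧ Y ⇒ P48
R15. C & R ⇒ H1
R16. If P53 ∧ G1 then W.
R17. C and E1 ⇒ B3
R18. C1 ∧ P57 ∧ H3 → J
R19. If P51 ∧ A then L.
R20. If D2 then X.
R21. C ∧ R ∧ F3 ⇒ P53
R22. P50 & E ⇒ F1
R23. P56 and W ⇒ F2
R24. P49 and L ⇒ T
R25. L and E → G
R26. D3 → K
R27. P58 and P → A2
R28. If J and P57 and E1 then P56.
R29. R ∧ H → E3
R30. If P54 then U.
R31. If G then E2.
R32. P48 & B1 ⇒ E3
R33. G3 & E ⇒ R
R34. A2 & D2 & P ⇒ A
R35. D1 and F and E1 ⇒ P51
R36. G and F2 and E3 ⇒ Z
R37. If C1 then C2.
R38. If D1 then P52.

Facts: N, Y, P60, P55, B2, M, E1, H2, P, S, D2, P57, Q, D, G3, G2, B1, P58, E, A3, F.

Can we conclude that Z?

No

Forward chaining from the given facts derives: P49, C1, C, H3, D3, P48, B3, J, X, K, A2, P56, E3, R, A, C2, D1, A1, P61, V, H1, P51, P52, L, T, G, E2.
The only rule concluding Z is R36, which needs F2; that is never established.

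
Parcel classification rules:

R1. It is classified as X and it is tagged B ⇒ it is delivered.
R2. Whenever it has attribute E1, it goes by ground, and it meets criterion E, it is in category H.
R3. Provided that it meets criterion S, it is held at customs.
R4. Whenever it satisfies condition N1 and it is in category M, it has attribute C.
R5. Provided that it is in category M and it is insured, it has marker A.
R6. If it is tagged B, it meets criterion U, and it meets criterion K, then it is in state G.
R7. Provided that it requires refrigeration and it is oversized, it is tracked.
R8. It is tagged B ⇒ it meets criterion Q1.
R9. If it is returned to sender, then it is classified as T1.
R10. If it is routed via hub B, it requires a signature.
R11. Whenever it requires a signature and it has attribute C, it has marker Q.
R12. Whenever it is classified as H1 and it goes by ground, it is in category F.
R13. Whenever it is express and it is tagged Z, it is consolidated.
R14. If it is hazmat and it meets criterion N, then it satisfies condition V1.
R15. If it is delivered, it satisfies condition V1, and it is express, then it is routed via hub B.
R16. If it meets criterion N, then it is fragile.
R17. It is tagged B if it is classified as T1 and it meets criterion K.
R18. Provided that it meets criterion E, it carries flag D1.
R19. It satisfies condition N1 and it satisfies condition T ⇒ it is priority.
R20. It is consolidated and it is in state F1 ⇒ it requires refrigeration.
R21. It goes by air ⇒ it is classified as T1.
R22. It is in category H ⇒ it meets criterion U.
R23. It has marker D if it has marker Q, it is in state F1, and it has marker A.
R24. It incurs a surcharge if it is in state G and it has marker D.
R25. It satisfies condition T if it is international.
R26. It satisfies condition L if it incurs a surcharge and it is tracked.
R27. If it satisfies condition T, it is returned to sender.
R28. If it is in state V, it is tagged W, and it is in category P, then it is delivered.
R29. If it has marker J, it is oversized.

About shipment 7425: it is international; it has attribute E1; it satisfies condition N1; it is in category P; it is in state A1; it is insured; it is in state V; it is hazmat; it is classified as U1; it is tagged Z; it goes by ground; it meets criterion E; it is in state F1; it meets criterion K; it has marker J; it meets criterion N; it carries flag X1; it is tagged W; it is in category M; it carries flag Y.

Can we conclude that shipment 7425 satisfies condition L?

Forward chaining from the given facts derives: is in category H, has attribute C, has marker A, satisfies condition V1, is fragile, carries flag D1, meets criterion U, satisfies condition T, is returned to sender, is delivered, is oversized, is classified as T1, is tagged B, is priority, is in state G, meets criterion Q1.
The only rule concluding "it satisfies condition L" is R26, which needs "it incurs a surcharge"; that is never established.

No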